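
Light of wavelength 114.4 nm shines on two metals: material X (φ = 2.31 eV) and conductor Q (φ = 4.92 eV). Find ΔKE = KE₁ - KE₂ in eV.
2.6100 eV

Using KE_max = hc/λ - φ for each metal:

Photon energy: E = hc/λ = 10.8378 eV

For material X (φ₁ = 2.31 eV):
KE₁ = E - φ₁ = 10.8378 - 2.31 = 8.5278 eV

For conductor Q (φ₂ = 4.92 eV):
KE₂ = E - φ₂ = 10.8378 - 4.92 = 5.9178 eV

Difference:
ΔKE = KE₁ - KE₂ = 8.5278 - 5.9178 = 2.6100 eV

Note: The difference equals the difference in work functions: 4.92 - 2.31 = 2.61 eV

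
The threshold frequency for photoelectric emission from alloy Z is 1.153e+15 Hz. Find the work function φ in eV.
4.77 eV

At the threshold frequency, photon energy equals work function:
φ = hf₀

Calculating:
φ = (6.626×10⁻³⁴ J·s)(1.153e+15 Hz)
φ = 4.77 eV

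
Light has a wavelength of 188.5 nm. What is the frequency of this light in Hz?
1.5904e+15 Hz

Using the wave equation: c = fλ

Solving for frequency:
f = c/λ = (3×10⁸ m/s) / (188.5×10⁻⁹ m)
f = 1.5904e+15 Hz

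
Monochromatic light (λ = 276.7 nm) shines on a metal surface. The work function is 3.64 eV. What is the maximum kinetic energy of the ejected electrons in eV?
0.8408 eV

Using Einstein's photoelectric equation: KE_max = hf - φ = hc/λ - φ

First, calculate the photon energy:
E_photon = hc/λ = (6.626×10⁻³⁴ J·s)(3×10⁸ m/s) / (276.7×10⁻⁹ m)
E_photon = 4.4808 eV

Then, the maximum kinetic energy:
KE_max = E_photon - φ = 4.4808 eV - 3.64 eV = 0.8408 eV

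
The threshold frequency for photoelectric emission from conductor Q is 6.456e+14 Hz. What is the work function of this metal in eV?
2.67 eV

At the threshold frequency, photon energy equals work function:
φ = hf₀

Calculating:
φ = (6.626×10⁻³⁴ J·s)(6.456e+14 Hz)
φ = 2.67 eV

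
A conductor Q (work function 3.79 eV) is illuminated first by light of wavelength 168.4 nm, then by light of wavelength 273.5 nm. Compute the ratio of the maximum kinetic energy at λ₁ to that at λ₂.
4.8066

Using Einstein's equation: KE_max = hc/λ - φ

For λ₁ = 168.4 nm:
E₁ = hc/λ₁ = 7.3625 eV
KE₁ = E₁ - φ = 7.3625 - 3.79 = 3.5725 eV

For λ₂ = 273.5 nm:
E₂ = hc/λ₂ = 4.5332 eV
KE₂ = E₂ - φ = 4.5332 - 3.79 = 0.7432 eV

Ratio: KE₁/KE₂ = 3.5725/0.7432 = 4.8066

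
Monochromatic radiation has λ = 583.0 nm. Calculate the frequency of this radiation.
5.1422e+14 Hz

Using the wave equation: c = fλ

Solving for frequency:
f = c/λ = (3×10⁸ m/s) / (583.0×10⁻⁹ m)
f = 5.1422e+14 Hz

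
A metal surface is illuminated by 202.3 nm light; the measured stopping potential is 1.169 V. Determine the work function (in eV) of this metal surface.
4.96 eV

The stopping potential gives the maximum kinetic energy: KE_max = eV_s = 1.169 eV

From Einstein's photoelectric equation: KE_max = hc/λ - φ
Rearranging: φ = hc/λ - KE_max

Calculate photon energy:
E_photon = hc/λ = (6.626×10⁻³⁴ J·s)(3×10⁸ m/s) / (202.3×10⁻⁹ m) = 6.1287 eV

Therefore:
φ = 6.1287 - 1.169 = 4.96 eV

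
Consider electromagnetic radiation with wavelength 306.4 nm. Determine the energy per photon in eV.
4.0465 eV

Using E = hf = hc/λ:

E = hc/λ = (6.626×10⁻³⁴ J·s)(3×10⁸ m/s) / (306.4×10⁻⁹ m)
E = 4.0465 eV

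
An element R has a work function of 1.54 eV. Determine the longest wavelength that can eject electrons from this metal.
805.09 nm

The threshold wavelength is when the photon energy equals the work function:
hc/λ₀ = φ

Solving for λ₀:
λ₀ = hc/φ = (6.626×10⁻³⁴ J·s)(3×10⁸ m/s) / (1.54 eV × 1.602×10⁻¹⁹ J/eV)
λ₀ = 805.09 nm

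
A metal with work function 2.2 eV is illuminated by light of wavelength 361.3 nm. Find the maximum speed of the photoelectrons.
6.5821e+05 m/s

First, find the maximum kinetic energy:
E_photon = hc/λ = 3.4316 eV
KE_max = E_photon - φ = 3.4316 - 2.2 = 1.2316 eV

Convert to Joules: KE_max = 1.2316 × 1.602×10⁻¹⁹ J = 1.9733e-19 J

Then use KE = ½mv² to find velocity:
v = √(2·KE/m) = √(2 × 1.9733e-19 J / 9.109e-31 kg)
v = 6.5821e+05 m/s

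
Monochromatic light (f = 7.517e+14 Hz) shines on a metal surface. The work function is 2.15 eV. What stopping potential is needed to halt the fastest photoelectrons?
0.9588 V

The stopping potential V_s satisfies: eV_s = KE_max

First, find KE_max using Einstein's equation:
E_photon = hf = (6.626×10⁻³⁴ J·s)(7.517e+14 Hz) = 3.1088 eV
KE_max = E_photon - φ = 3.1088 - 2.15 = 0.9588 eV

Since eV_s = KE_max:
V_s = KE_max/e = 0.9588 V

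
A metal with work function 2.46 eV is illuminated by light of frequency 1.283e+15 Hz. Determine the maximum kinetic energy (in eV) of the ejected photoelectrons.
2.8461 eV

Using Einstein's photoelectric equation: KE_max = hf - φ

First, calculate the photon energy:
E_photon = hf = (6.626×10⁻³⁴ J·s)(1.283e+15 Hz)
E_photon = 5.3061 eV

Then, the maximum kinetic energy:
KE_max = E_photon - φ = 5.3061 eV - 2.46 eV = 2.8461 eV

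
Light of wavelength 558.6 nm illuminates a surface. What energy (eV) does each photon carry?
2.2196 eV

Using E = hf = hc/λ:

E = hc/λ = (6.626×10⁻³⁴ J·s)(3×10⁸ m/s) / (558.6×10⁻⁹ m)
E = 2.2196 eV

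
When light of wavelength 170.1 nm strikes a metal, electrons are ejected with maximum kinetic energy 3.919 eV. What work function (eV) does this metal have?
3.37 eV

From Einstein's photoelectric equation: KE_max = hf - φ = hc/λ - φ

Rearranging for φ:
φ = hc/λ - KE_max

Calculate photon energy:
E_photon = hc/λ = 7.2889 eV

Therefore:
φ = 7.2889 - 3.919 = 3.37 eV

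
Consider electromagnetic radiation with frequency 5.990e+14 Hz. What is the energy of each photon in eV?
2.4773 eV

Using E = hf:

E = hf = (6.626×10⁻³⁴ J·s)(5.990e+14 Hz)
E = 2.4773 eV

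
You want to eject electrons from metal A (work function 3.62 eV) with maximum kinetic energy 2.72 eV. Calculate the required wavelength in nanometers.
195.56 nm

From Einstein's equation: KE_max = hc/λ - φ

Rearranging for λ:
hc/λ = KE_max + φ
λ = hc/(KE_max + φ)

Required photon energy:
E_photon = KE_max + φ = 2.72 + 3.62 = 6.34 eV

Required wavelength:
λ = hc/E_photon = (6.626×10⁻³⁴)(3×10⁸) / (6.34 × 1.602×10⁻¹⁹)
λ = 195.56 nm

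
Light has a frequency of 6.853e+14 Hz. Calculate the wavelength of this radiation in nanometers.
437.46 nm

Using the wave equation: c = fλ

Solving for wavelength:
λ = c/f = (3×10⁸ m/s) / (6.853e+14 Hz)
λ = 437.46 nm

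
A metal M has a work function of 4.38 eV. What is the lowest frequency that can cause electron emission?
1.0591e+15 Hz

The threshold frequency is when the photon energy equals the work function:
hf₀ = φ

Solving for f₀:
f₀ = φ/h = (4.38 eV × 1.602×10⁻¹⁹ J/eV) / (6.626×10⁻³⁴ J·s)
f₀ = 1.0591e+15 Hz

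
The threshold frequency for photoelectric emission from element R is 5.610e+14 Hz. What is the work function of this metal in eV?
2.32 eV

At the threshold frequency, photon energy equals work function:
φ = hf₀

Calculating:
φ = (6.626×10⁻³⁴ J·s)(5.610e+14 Hz)
φ = 2.32 eV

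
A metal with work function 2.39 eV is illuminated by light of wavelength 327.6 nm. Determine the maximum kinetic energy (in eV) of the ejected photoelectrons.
1.3946 eV

Using Einstein's photoelectric equation: KE_max = hf - φ = hc/λ - φ

First, calculate the photon energy:
E_photon = hc/λ = (6.626×10⁻³⁴ J·s)(3×10⁸ m/s) / (327.6×10⁻⁹ m)
E_photon = 3.7846 eV

Then, the maximum kinetic energy:
KE_max = E_photon - φ = 3.7846 eV - 2.39 eV = 1.3946 eV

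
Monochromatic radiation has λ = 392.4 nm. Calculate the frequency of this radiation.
7.6400e+14 Hz

Using the wave equation: c = fλ

Solving for frequency:
f = c/λ = (3×10⁸ m/s) / (392.4×10⁻⁹ m)
f = 7.6400e+14 Hz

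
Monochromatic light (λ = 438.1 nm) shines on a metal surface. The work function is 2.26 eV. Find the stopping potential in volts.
0.5700 V

The stopping potential V_s satisfies: eV_s = KE_max

First, find KE_max using Einstein's equation:
E_photon = hc/λ = 2.8300 eV
KE_max = E_photon - φ = 2.8300 - 2.26 = 0.5700 eV

Since eV_s = KE_max:
V_s = KE_max/e = 0.5700 V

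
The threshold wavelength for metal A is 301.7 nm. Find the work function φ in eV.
4.11 eV

At the threshold wavelength, photon energy equals work function:
φ = hc/λ₀

Calculating:
φ = (6.626×10⁻³⁴ J·s)(3×10⁸ m/s) / (301.7×10⁻⁹ m)
φ = 4.11 eV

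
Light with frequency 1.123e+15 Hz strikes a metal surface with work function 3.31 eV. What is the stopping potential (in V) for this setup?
1.3344 V

The stopping potential V_s satisfies: eV_s = KE_max

First, find KE_max using Einstein's equation:
E_photon = hf = (6.626×10⁻³⁴ J·s)(1.123e+15 Hz) = 4.6444 eV
KE_max = E_photon - φ = 4.6444 - 3.31 = 1.3344 eV

Since eV_s = KE_max:
V_s = KE_max/e = 1.3344 V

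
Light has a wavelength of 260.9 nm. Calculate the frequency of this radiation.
1.1491e+15 Hz

Using the wave equation: c = fλ

Solving for frequency:
f = c/λ = (3×10⁸ m/s) / (260.9×10⁻⁹ m)
f = 1.1491e+15 Hz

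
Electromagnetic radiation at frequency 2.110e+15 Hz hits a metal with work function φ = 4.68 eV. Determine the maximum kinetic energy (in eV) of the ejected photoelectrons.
4.0463 eV

Using Einstein's photoelectric equation: KE_max = hf - φ

First, calculate the photon energy:
E_photon = hf = (6.626×10⁻³⁴ J·s)(2.110e+15 Hz)
E_photon = 8.7263 eV

Then, the maximum kinetic energy:
KE_max = E_photon - φ = 8.7263 eV - 4.68 eV = 4.0463 eV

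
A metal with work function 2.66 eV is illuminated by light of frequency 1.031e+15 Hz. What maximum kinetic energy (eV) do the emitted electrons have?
1.6039 eV

Using Einstein's photoelectric equation: KE_max = hf - φ

First, calculate the photon energy:
E_photon = hf = (6.626×10⁻³⁴ J·s)(1.031e+15 Hz)
E_photon = 4.2639 eV

Then, the maximum kinetic energy:
KE_max = E_photon - φ = 4.2639 eV - 2.66 eV = 1.6039 eV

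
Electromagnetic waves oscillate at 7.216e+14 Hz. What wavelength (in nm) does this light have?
415.46 nm

Using the wave equation: c = fλ

Solving for wavelength:
λ = c/f = (3×10⁸ m/s) / (7.216e+14 Hz)
λ = 415.46 nm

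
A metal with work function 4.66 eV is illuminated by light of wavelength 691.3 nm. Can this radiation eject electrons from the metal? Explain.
No

For photoemission, the photon energy must exceed the work function.

Photon energy: E = hc/λ = 1.7935 eV
Work function: φ = 4.66 eV

Since E_photon (1.7935 eV) < φ (4.66 eV), photoemission will NOT occur.
The threshold wavelength is λ₀ = hc/φ = 266.1 nm.
Since 691.3 nm > 266.1 nm, the photons lack sufficient energy.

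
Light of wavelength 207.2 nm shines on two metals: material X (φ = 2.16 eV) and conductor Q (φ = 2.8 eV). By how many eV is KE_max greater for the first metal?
0.6400 eV

Using KE_max = hc/λ - φ for each metal:

Photon energy: E = hc/λ = 5.9838 eV

For material X (φ₁ = 2.16 eV):
KE₁ = E - φ₁ = 5.9838 - 2.16 = 3.8238 eV

For conductor Q (φ₂ = 2.8 eV):
KE₂ = E - φ₂ = 5.9838 - 2.8 = 3.1838 eV

Difference:
ΔKE = KE₁ - KE₂ = 3.8238 - 3.1838 = 0.6400 eV

Note: The difference equals the difference in work functions: 2.8 - 2.16 = 0.64 eV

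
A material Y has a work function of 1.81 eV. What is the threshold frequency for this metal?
4.3766e+14 Hz

The threshold frequency is when the photon energy equals the work function:
hf₀ = φ

Solving for f₀:
f₀ = φ/h = (1.81 eV × 1.602×10⁻¹⁹ J/eV) / (6.626×10⁻³⁴ J·s)
f₀ = 4.3766e+14 Hz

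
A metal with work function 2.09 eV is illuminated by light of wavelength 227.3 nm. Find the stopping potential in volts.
3.3647 V

The stopping potential V_s satisfies: eV_s = KE_max

First, find KE_max using Einstein's equation:
E_photon = hc/λ = 5.4547 eV
KE_max = E_photon - φ = 5.4547 - 2.09 = 3.3647 eV

Since eV_s = KE_max:
V_s = KE_max/e = 3.3647 V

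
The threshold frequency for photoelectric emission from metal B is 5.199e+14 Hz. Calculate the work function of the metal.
2.15 eV

At the threshold frequency, photon energy equals work function:
φ = hf₀

Calculating:
φ = (6.626×10⁻³⁴ J·s)(5.199e+14 Hz)
φ = 2.15 eV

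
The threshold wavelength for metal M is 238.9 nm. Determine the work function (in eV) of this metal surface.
5.19 eV

At the threshold wavelength, photon energy equals work function:
φ = hc/λ₀

Calculating:
φ = (6.626×10⁻³⁴ J·s)(3×10⁸ m/s) / (238.9×10⁻⁹ m)
φ = 5.19 eV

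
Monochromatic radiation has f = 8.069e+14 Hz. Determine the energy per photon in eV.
3.3371 eV

Using E = hf:

E = hf = (6.626×10⁻³⁴ J·s)(8.069e+14 Hz)
E = 3.3371 eV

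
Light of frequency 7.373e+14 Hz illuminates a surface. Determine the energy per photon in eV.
3.0492 eV

Using E = hf:

E = hf = (6.626×10⁻³⁴ J·s)(7.373e+14 Hz)
E = 3.0492 eV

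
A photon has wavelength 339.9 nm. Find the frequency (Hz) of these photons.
8.8200e+14 Hz

Using the wave equation: c = fλ

Solving for frequency:
f = c/λ = (3×10⁸ m/s) / (339.9×10⁻⁹ m)
f = 8.8200e+14 Hz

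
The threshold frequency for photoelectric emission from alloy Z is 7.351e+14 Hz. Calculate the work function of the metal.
3.04 eV

At the threshold frequency, photon energy equals work function:
φ = hf₀

Calculating:
φ = (6.626×10⁻³⁴ J·s)(7.351e+14 Hz)
φ = 3.04 eV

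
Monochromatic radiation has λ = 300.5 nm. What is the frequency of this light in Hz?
9.9765e+14 Hz

Using the wave equation: c = fλ

Solving for frequency:
f = c/λ = (3×10⁸ m/s) / (300.5×10⁻⁹ m)
f = 9.9765e+14 Hz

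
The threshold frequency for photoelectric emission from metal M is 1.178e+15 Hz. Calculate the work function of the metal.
4.87 eV

At the threshold frequency, photon energy equals work function:
φ = hf₀

Calculating:
φ = (6.626×10⁻³⁴ J·s)(1.178e+15 Hz)
φ = 4.87 eV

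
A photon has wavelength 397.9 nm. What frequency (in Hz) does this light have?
7.5344e+14 Hz

Using the wave equation: c = fλ

Solving for frequency:
f = c/λ = (3×10⁸ m/s) / (397.9×10⁻⁹ m)
f = 7.5344e+14 Hz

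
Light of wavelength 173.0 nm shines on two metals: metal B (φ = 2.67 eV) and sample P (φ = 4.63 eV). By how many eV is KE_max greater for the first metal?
1.9600 eV

Using KE_max = hc/λ - φ for each metal:

Photon energy: E = hc/λ = 7.1667 eV

For metal B (φ₁ = 2.67 eV):
KE₁ = E - φ₁ = 7.1667 - 2.67 = 4.4967 eV

For sample P (φ₂ = 4.63 eV):
KE₂ = E - φ₂ = 7.1667 - 4.63 = 2.5367 eV

Difference:
ΔKE = KE₁ - KE₂ = 4.4967 - 2.5367 = 1.9600 eV

Note: The difference equals the difference in work functions: 4.63 - 2.67 = 1.96 eV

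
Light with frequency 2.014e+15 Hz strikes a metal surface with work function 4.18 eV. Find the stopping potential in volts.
4.1492 V

The stopping potential V_s satisfies: eV_s = KE_max

First, find KE_max using Einstein's equation:
E_photon = hf = (6.626×10⁻³⁴ J·s)(2.014e+15 Hz) = 8.3292 eV
KE_max = E_photon - φ = 8.3292 - 4.18 = 4.1492 eV

Since eV_s = KE_max:
V_s = KE_max/e = 4.1492 V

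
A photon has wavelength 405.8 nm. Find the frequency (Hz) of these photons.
7.3877e+14 Hz

Using the wave equation: c = fλ

Solving for frequency:
f = c/λ = (3×10⁸ m/s) / (405.8×10⁻⁹ m)
f = 7.3877e+14 Hz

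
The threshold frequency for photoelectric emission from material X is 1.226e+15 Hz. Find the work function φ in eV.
5.07 eV

At the threshold frequency, photon energy equals work function:
φ = hf₀

Calculating:
φ = (6.626×10⁻³⁴ J·s)(1.226e+15 Hz)
φ = 5.07 eV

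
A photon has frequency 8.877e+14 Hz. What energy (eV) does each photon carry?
3.6712 eV

Using E = hf:

E = hf = (6.626×10⁻³⁴ J·s)(8.877e+14 Hz)
E = 3.6712 eV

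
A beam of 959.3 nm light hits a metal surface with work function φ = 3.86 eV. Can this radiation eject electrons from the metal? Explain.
No

For photoemission, the photon energy must exceed the work function.

Photon energy: E = hc/λ = 1.2924 eV
Work function: φ = 3.86 eV

Since E_photon (1.2924 eV) < φ (3.86 eV), photoemission will NOT occur.
The threshold wavelength is λ₀ = hc/φ = 321.2 nm.
Since 959.3 nm > 321.2 nm, the photons lack sufficient energy.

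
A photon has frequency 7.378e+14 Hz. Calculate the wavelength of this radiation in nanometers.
406.33 nm

Using the wave equation: c = fλ

Solving for wavelength:
λ = c/f = (3×10⁸ m/s) / (7.378e+14 Hz)
λ = 406.33 nm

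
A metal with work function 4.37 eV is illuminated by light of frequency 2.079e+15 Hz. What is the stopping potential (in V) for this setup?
4.2281 V

The stopping potential V_s satisfies: eV_s = KE_max

First, find KE_max using Einstein's equation:
E_photon = hf = (6.626×10⁻³⁴ J·s)(2.079e+15 Hz) = 8.5981 eV
KE_max = E_photon - φ = 8.5981 - 4.37 = 4.2281 eV

Since eV_s = KE_max:
V_s = KE_max/e = 4.2281 V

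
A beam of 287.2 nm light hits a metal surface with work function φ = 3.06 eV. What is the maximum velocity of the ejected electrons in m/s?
6.6496e+05 m/s

First, find the maximum kinetic energy:
E_photon = hc/λ = 4.3170 eV
KE_max = E_photon - φ = 4.3170 - 3.06 = 1.2570 eV

Convert to Joules: KE_max = 1.2570 × 1.602×10⁻¹⁹ J = 2.0139e-19 J

Then use KE = ½mv² to find velocity:
v = √(2·KE/m) = √(2 × 2.0139e-19 J / 9.109e-31 kg)
v = 6.6496e+05 m/s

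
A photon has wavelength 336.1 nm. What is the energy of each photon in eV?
3.6889 eV

Using E = hf = hc/λ:

E = hc/λ = (6.626×10⁻³⁴ J·s)(3×10⁸ m/s) / (336.1×10⁻⁹ m)
E = 3.6889 eV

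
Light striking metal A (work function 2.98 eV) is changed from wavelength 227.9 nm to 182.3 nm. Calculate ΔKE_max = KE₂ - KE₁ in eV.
1.3608 eV

Using Einstein's equation: KE_max = hc/λ - φ

For λ₁ = 227.9 nm:
KE₁ = hc/λ₁ - φ = 5.4403 - 2.98 = 2.4603 eV

For λ₂ = 182.3 nm:
KE₂ = hc/λ₂ - φ = 6.8011 - 2.98 = 3.8211 eV

Change in KE:
ΔKE = KE₂ - KE₁ = 3.8211 - 2.4603 = 1.3608 eV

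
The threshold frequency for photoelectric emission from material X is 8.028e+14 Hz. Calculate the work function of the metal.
3.32 eV

At the threshold frequency, photon energy equals work function:
φ = hf₀

Calculating:
φ = (6.626×10⁻³⁴ J·s)(8.028e+14 Hz)
φ = 3.32 eV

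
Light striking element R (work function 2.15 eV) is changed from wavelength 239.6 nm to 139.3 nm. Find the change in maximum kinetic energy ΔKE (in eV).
3.7259 eV

Using Einstein's equation: KE_max = hc/λ - φ

For λ₁ = 239.6 nm:
KE₁ = hc/λ₁ - φ = 5.1746 - 2.15 = 3.0246 eV

For λ₂ = 139.3 nm:
KE₂ = hc/λ₂ - φ = 8.9005 - 2.15 = 6.7505 eV

Change in KE:
ΔKE = KE₂ - KE₁ = 6.7505 - 3.0246 = 3.7259 eV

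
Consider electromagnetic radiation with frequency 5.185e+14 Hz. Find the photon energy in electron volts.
2.1443 eV

Using E = hf:

E = hf = (6.626×10⁻³⁴ J·s)(5.185e+14 Hz)
E = 2.1443 eV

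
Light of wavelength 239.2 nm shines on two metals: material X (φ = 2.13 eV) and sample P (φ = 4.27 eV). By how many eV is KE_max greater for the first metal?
2.1400 eV

Using KE_max = hc/λ - φ for each metal:

Photon energy: E = hc/λ = 5.1833 eV

For material X (φ₁ = 2.13 eV):
KE₁ = E - φ₁ = 5.1833 - 2.13 = 3.0533 eV

For sample P (φ₂ = 4.27 eV):
KE₂ = E - φ₂ = 5.1833 - 4.27 = 0.9133 eV

Difference:
ΔKE = KE₁ - KE₂ = 3.0533 - 0.9133 = 2.1400 eV

Note: The difference equals the difference in work functions: 4.27 - 2.13 = 2.14 eV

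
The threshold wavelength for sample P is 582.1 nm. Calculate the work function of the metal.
2.13 eV

At the threshold wavelength, photon energy equals work function:
φ = hc/λ₀

Calculating:
φ = (6.626×10⁻³⁴ J·s)(3×10⁸ m/s) / (582.1×10⁻⁹ m)
φ = 2.13 eV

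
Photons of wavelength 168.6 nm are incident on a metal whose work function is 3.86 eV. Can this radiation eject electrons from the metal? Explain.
Yes

For photoemission, the photon energy must exceed the work function.

Photon energy: E = hc/λ = 7.3537 eV
Work function: φ = 3.86 eV

Since E_photon (7.3537 eV) > φ (3.86 eV), photoemission WILL occur.
The threshold wavelength is λ₀ = hc/φ = 321.2 nm.
Since 168.6 nm < 321.2 nm, the light has sufficient energy.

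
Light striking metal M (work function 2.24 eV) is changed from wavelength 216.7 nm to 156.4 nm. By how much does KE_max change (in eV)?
2.2059 eV

Using Einstein's equation: KE_max = hc/λ - φ

For λ₁ = 216.7 nm:
KE₁ = hc/λ₁ - φ = 5.7215 - 2.24 = 3.4815 eV

For λ₂ = 156.4 nm:
KE₂ = hc/λ₂ - φ = 7.9274 - 2.24 = 5.6874 eV

Change in KE:
ΔKE = KE₂ - KE₁ = 5.6874 - 3.4815 = 2.2059 eV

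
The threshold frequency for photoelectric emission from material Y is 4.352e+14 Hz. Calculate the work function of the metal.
1.80 eV

At the threshold frequency, photon energy equals work function:
φ = hf₀

Calculating:
φ = (6.626×10⁻³⁴ J·s)(4.352e+14 Hz)
φ = 1.80 eV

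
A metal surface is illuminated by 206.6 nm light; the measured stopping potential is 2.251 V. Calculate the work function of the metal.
3.75 eV

The stopping potential gives the maximum kinetic energy: KE_max = eV_s = 2.251 eV

From Einstein's photoelectric equation: KE_max = hc/λ - φ
Rearranging: φ = hc/λ - KE_max

Calculate photon energy:
E_photon = hc/λ = (6.626×10⁻³⁴ J·s)(3×10⁸ m/s) / (206.6×10⁻⁹ m) = 6.0012 eV

Therefore:
φ = 6.0012 - 2.251 = 3.75 eV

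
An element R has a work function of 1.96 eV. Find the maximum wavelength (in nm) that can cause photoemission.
632.57 nm

The threshold wavelength is when the photon energy equals the work function:
hc/λ₀ = φ

Solving for λ₀:
λ₀ = hc/φ = (6.626×10⁻³⁴ J·s)(3×10⁸ m/s) / (1.96 eV × 1.602×10⁻¹⁹ J/eV)
λ₀ = 632.57 nm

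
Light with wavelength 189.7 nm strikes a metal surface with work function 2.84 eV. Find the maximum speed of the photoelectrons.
1.1402e+06 m/s

First, find the maximum kinetic energy:
E_photon = hc/λ = 6.5358 eV
KE_max = E_photon - φ = 6.5358 - 2.84 = 3.6958 eV

Convert to Joules: KE_max = 3.6958 × 1.602×10⁻¹⁹ J = 5.9213e-19 J

Then use KE = ½mv² to find velocity:
v = √(2·KE/m) = √(2 × 5.9213e-19 J / 9.109e-31 kg)
v = 1.1402e+06 m/s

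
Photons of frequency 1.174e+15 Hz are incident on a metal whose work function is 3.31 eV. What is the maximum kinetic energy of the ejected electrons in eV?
1.5453 eV

Using Einstein's photoelectric equation: KE_max = hf - φ

First, calculate the photon energy:
E_photon = hf = (6.626×10⁻³⁴ J·s)(1.174e+15 Hz)
E_photon = 4.8553 eV

Then, the maximum kinetic energy:
KE_max = E_photon - φ = 4.8553 eV - 3.31 eV = 1.5453 eV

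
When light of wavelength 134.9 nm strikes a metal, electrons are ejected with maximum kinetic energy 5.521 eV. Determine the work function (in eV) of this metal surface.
3.67 eV

From Einstein's photoelectric equation: KE_max = hf - φ = hc/λ - φ

Rearranging for φ:
φ = hc/λ - KE_max

Calculate photon energy:
E_photon = hc/λ = 9.1908 eV

Therefore:
φ = 9.1908 - 5.521 = 3.67 eV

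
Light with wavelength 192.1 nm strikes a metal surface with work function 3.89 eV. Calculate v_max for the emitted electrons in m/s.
9.4972e+05 m/s

First, find the maximum kinetic energy:
E_photon = hc/λ = 6.4541 eV
KE_max = E_photon - φ = 6.4541 - 3.89 = 2.5641 eV

Convert to Joules: KE_max = 2.5641 × 1.602×10⁻¹⁹ J = 4.1082e-19 J

Then use KE = ½mv² to find velocity:
v = √(2·KE/m) = √(2 × 4.1082e-19 J / 9.109e-31 kg)
v = 9.4972e+05 m/s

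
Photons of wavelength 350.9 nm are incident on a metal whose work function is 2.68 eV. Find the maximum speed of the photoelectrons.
5.4788e+05 m/s

First, find the maximum kinetic energy:
E_photon = hc/λ = 3.5333 eV
KE_max = E_photon - φ = 3.5333 - 2.68 = 0.8533 eV

Convert to Joules: KE_max = 0.8533 × 1.602×10⁻¹⁹ J = 1.3672e-19 J

Then use KE = ½mv² to find velocity:
v = √(2·KE/m) = √(2 × 1.3672e-19 J / 9.109e-31 kg)
v = 5.4788e+05 m/s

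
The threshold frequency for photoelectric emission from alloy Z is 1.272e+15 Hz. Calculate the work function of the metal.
5.26 eV

At the threshold frequency, photon energy equals work function:
φ = hf₀

Calculating:
φ = (6.626×10⁻³⁴ J·s)(1.272e+15 Hz)
φ = 5.26 eV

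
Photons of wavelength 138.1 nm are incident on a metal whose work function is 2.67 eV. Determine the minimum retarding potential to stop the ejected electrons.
6.3079 V

The stopping potential V_s satisfies: eV_s = KE_max

First, find KE_max using Einstein's equation:
E_photon = hc/λ = 8.9779 eV
KE_max = E_photon - φ = 8.9779 - 2.67 = 6.3079 eV

Since eV_s = KE_max:
V_s = KE_max/e = 6.3079 V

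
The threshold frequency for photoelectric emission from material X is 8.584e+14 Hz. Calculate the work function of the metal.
3.55 eV

At the threshold frequency, photon energy equals work function:
φ = hf₀

Calculating:
φ = (6.626×10⁻³⁴ J·s)(8.584e+14 Hz)
φ = 3.55 eV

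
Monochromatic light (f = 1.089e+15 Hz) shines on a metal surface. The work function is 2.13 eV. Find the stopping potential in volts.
2.3737 V

The stopping potential V_s satisfies: eV_s = KE_max

First, find KE_max using Einstein's equation:
E_photon = hf = (6.626×10⁻³⁴ J·s)(1.089e+15 Hz) = 4.5037 eV
KE_max = E_photon - φ = 4.5037 - 2.13 = 2.3737 eV

Since eV_s = KE_max:
V_s = KE_max/e = 2.3737 V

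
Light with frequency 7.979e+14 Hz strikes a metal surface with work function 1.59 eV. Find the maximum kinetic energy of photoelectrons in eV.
1.7098 eV

Using Einstein's photoelectric equation: KE_max = hf - φ

First, calculate the photon energy:
E_photon = hf = (6.626×10⁻³⁴ J·s)(7.979e+14 Hz)
E_photon = 3.2998 eV

Then, the maximum kinetic energy:
KE_max = E_photon - φ = 3.2998 eV - 1.59 eV = 1.7098 eV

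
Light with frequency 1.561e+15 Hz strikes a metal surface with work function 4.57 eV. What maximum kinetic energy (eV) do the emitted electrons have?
1.8858 eV

Using Einstein's photoelectric equation: KE_max = hf - φ

First, calculate the photon energy:
E_photon = hf = (6.626×10⁻³⁴ J·s)(1.561e+15 Hz)
E_photon = 6.4558 eV

Then, the maximum kinetic energy:
KE_max = E_photon - φ = 6.4558 eV - 4.57 eV = 1.8858 eV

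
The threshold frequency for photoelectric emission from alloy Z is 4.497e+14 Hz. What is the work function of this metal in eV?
1.86 eV

At the threshold frequency, photon energy equals work function:
φ = hf₀

Calculating:
φ = (6.626×10⁻³⁴ J·s)(4.497e+14 Hz)
φ = 1.86 eV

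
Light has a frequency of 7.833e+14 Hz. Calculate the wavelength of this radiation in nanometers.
382.73 nm

Using the wave equation: c = fλ

Solving for wavelength:
λ = c/f = (3×10⁸ m/s) / (7.833e+14 Hz)
λ = 382.73 nm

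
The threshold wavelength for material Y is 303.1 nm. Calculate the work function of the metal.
4.09 eV

At the threshold wavelength, photon energy equals work function:
φ = hc/λ₀

Calculating:
φ = (6.626×10⁻³⁴ J·s)(3×10⁸ m/s) / (303.1×10⁻⁹ m)
φ = 4.09 eV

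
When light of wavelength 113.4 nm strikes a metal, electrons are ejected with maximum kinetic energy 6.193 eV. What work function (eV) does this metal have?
4.74 eV

From Einstein's photoelectric equation: KE_max = hf - φ = hc/λ - φ

Rearranging for φ:
φ = hc/λ - KE_max

Calculate photon energy:
E_photon = hc/λ = 10.9334 eV

Therefore:
φ = 10.9334 - 6.193 = 4.74 eV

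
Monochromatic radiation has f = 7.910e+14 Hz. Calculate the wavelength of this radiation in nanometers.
379.00 nm

Using the wave equation: c = fλ

Solving for wavelength:
λ = c/f = (3×10⁸ m/s) / (7.910e+14 Hz)
λ = 379.00 nm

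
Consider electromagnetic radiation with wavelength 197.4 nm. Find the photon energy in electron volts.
6.2809 eV

Using E = hf = hc/λ:

E = hc/λ = (6.626×10⁻³⁴ J·s)(3×10⁸ m/s) / (197.4×10⁻⁹ m)
E = 6.2809 eV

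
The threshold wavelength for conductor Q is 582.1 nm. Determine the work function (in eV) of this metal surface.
2.13 eV

At the threshold wavelength, photon energy equals work function:
φ = hc/λ₀

Calculating:
φ = (6.626×10⁻³⁴ J·s)(3×10⁸ m/s) / (582.1×10⁻⁹ m)
φ = 2.13 eV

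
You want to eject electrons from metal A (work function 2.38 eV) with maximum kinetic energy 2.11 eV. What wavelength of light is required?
276.13 nm

From Einstein's equation: KE_max = hc/λ - φ

Rearranging for λ:
hc/λ = KE_max + φ
λ = hc/(KE_max + φ)

Required photon energy:
E_photon = KE_max + φ = 2.11 + 2.38 = 4.49 eV

Required wavelength:
λ = hc/E_photon = (6.626×10⁻³⁴)(3×10⁸) / (4.49 × 1.602×10⁻¹⁹)
λ = 276.13 nm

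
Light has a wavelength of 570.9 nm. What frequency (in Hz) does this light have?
5.2512e+14 Hz

Using the wave equation: c = fλ

Solving for frequency:
f = c/λ = (3×10⁸ m/s) / (570.9×10⁻⁹ m)
f = 5.2512e+14 Hz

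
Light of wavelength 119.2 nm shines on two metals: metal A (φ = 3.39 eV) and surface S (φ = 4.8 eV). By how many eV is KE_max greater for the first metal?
1.4100 eV

Using KE_max = hc/λ - φ for each metal:

Photon energy: E = hc/λ = 10.4014 eV

For metal A (φ₁ = 3.39 eV):
KE₁ = E - φ₁ = 10.4014 - 3.39 = 7.0114 eV

For surface S (φ₂ = 4.8 eV):
KE₂ = E - φ₂ = 10.4014 - 4.8 = 5.6014 eV

Difference:
ΔKE = KE₁ - KE₂ = 7.0114 - 5.6014 = 1.4100 eV

Note: The difference equals the difference in work functions: 4.8 - 3.39 = 1.41 eV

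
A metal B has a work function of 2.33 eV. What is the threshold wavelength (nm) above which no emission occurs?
532.12 nm

The threshold wavelength is when the photon energy equals the work function:
hc/λ₀ = φ

Solving for λ₀:
λ₀ = hc/φ = (6.626×10⁻³⁴ J·s)(3×10⁸ m/s) / (2.33 eV × 1.602×10⁻¹⁹ J/eV)
λ₀ = 532.12 nm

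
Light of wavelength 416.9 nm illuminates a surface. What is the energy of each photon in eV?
2.9740 eV

Using E = hf = hc/λ:

E = hc/λ = (6.626×10⁻³⁴ J·s)(3×10⁸ m/s) / (416.9×10⁻⁹ m)
E = 2.9740 eV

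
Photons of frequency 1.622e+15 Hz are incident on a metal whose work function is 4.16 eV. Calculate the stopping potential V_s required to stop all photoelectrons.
2.5481 V

The stopping potential V_s satisfies: eV_s = KE_max

First, find KE_max using Einstein's equation:
E_photon = hf = (6.626×10⁻³⁴ J·s)(1.622e+15 Hz) = 6.7081 eV
KE_max = E_photon - φ = 6.7081 - 4.16 = 2.5481 eV

Since eV_s = KE_max:
V_s = KE_max/e = 2.5481 V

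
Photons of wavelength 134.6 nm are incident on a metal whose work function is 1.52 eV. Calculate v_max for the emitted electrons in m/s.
1.6448e+06 m/s

First, find the maximum kinetic energy:
E_photon = hc/λ = 9.2113 eV
KE_max = E_photon - φ = 9.2113 - 1.52 = 7.6913 eV

Convert to Joules: KE_max = 7.6913 × 1.602×10⁻¹⁹ J = 1.2323e-18 J

Then use KE = ½mv² to find velocity:
v = √(2·KE/m) = √(2 × 1.2323e-18 J / 9.109e-31 kg)
v = 1.6448e+06 m/s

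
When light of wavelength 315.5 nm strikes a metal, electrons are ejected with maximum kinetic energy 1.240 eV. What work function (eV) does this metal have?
2.69 eV

From Einstein's photoelectric equation: KE_max = hf - φ = hc/λ - φ

Rearranging for φ:
φ = hc/λ - KE_max

Calculate photon energy:
E_photon = hc/λ = 3.9298 eV

Therefore:
φ = 3.9298 - 1.240 = 2.69 eV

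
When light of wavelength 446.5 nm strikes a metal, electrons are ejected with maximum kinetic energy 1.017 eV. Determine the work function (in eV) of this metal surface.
1.76 eV

From Einstein's photoelectric equation: KE_max = hf - φ = hc/λ - φ

Rearranging for φ:
φ = hc/λ - KE_max

Calculate photon energy:
E_photon = hc/λ = 2.7768 eV

Therefore:
φ = 2.7768 - 1.017 = 1.76 eV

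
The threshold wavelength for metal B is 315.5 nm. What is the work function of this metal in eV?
3.93 eV

At the threshold wavelength, photon energy equals work function:
φ = hc/λ₀

Calculating:
φ = (6.626×10⁻³⁴ J·s)(3×10⁸ m/s) / (315.5×10⁻⁹ m)
φ = 3.93 eV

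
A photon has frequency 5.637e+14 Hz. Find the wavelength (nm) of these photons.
531.83 nm

Using the wave equation: c = fλ

Solving for wavelength:
λ = c/f = (3×10⁸ m/s) / (5.637e+14 Hz)
λ = 531.83 nm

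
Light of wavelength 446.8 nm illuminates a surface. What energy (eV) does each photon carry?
2.7749 eV

Using E = hf = hc/λ:

E = hc/λ = (6.626×10⁻³⁴ J·s)(3×10⁸ m/s) / (446.8×10⁻⁹ m)
E = 2.7749 eV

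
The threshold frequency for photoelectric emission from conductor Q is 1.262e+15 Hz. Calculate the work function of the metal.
5.22 eV

At the threshold frequency, photon energy equals work function:
φ = hf₀

Calculating:
φ = (6.626×10⁻³⁴ J·s)(1.262e+15 Hz)
φ = 5.22 eV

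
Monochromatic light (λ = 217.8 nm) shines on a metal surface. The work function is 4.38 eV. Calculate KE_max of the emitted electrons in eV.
1.3126 eV

Using Einstein's photoelectric equation: KE_max = hf - φ = hc/λ - φ

First, calculate the photon energy:
E_photon = hc/λ = (6.626×10⁻³⁴ J·s)(3×10⁸ m/s) / (217.8×10⁻⁹ m)
E_photon = 5.6926 eV

Then, the maximum kinetic energy:
KE_max = E_photon - φ = 5.6926 eV - 4.38 eV = 1.3126 eV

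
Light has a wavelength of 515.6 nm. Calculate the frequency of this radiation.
5.8144e+14 Hz

Using the wave equation: c = fλ

Solving for frequency:
f = c/λ = (3×10⁸ m/s) / (515.6×10⁻⁹ m)
f = 5.8144e+14 Hz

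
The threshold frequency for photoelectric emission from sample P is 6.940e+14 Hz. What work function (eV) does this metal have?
2.87 eV

At the threshold frequency, photon energy equals work function:
φ = hf₀

Calculating:
φ = (6.626×10⁻³⁴ J·s)(6.940e+14 Hz)
φ = 2.87 eV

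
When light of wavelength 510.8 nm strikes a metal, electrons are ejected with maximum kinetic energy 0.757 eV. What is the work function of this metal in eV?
1.67 eV

From Einstein's photoelectric equation: KE_max = hf - φ = hc/λ - φ

Rearranging for φ:
φ = hc/λ - KE_max

Calculate photon energy:
E_photon = hc/λ = 2.4273 eV

Therefore:
φ = 2.4273 - 0.757 = 1.67 eV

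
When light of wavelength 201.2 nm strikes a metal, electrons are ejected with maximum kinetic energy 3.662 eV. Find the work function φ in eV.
2.50 eV

From Einstein's photoelectric equation: KE_max = hf - φ = hc/λ - φ

Rearranging for φ:
φ = hc/λ - KE_max

Calculate photon energy:
E_photon = hc/λ = 6.1622 eV

Therefore:
φ = 6.1622 - 3.662 = 2.50 eV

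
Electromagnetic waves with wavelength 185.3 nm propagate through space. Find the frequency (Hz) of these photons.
1.6179e+15 Hz

Using the wave equation: c = fλ

Solving for frequency:
f = c/λ = (3×10⁸ m/s) / (185.3×10⁻⁹ m)
f = 1.6179e+15 Hz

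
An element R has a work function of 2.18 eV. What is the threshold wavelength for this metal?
568.73 nm

The threshold wavelength is when the photon energy equals the work function:
hc/λ₀ = φ

Solving for λ₀:
λ₀ = hc/φ = (6.626×10⁻³⁴ J·s)(3×10⁸ m/s) / (2.18 eV × 1.602×10⁻¹⁹ J/eV)
λ₀ = 568.73 nm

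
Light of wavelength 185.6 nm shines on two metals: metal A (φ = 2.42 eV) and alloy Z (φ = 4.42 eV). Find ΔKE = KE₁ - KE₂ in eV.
2.0000 eV

Using KE_max = hc/λ - φ for each metal:

Photon energy: E = hc/λ = 6.6802 eV

For metal A (φ₁ = 2.42 eV):
KE₁ = E - φ₁ = 6.6802 - 2.42 = 4.2602 eV

For alloy Z (φ₂ = 4.42 eV):
KE₂ = E - φ₂ = 6.6802 - 4.42 = 2.2602 eV

Difference:
ΔKE = KE₁ - KE₂ = 4.2602 - 2.2602 = 2.0000 eV

Note: The difference equals the difference in work functions: 4.42 - 2.42 = 2.00 eV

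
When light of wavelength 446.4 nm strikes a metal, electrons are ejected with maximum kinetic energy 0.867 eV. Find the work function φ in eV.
1.91 eV

From Einstein's photoelectric equation: KE_max = hf - φ = hc/λ - φ

Rearranging for φ:
φ = hc/λ - KE_max

Calculate photon energy:
E_photon = hc/λ = 2.7774 eV

Therefore:
φ = 2.7774 - 0.867 = 1.91 eV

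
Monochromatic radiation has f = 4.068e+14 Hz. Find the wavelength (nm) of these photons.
736.95 nm

Using the wave equation: c = fλ

Solving for wavelength:
λ = c/f = (3×10⁸ m/s) / (4.068e+14 Hz)
λ = 736.95 nm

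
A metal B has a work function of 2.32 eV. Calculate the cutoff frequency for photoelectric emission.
5.6097e+14 Hz

The threshold frequency is when the photon energy equals the work function:
hf₀ = φ

Solving for f₀:
f₀ = φ/h = (2.32 eV × 1.602×10⁻¹⁹ J/eV) / (6.626×10⁻³⁴ J·s)
f₀ = 5.6097e+14 Hz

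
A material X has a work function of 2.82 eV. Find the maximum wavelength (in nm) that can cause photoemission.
439.66 nm

The threshold wavelength is when the photon energy equals the work function:
hc/λ₀ = φ

Solving for λ₀:
λ₀ = hc/φ = (6.626×10⁻³⁴ J·s)(3×10⁸ m/s) / (2.82 eV × 1.602×10⁻¹⁹ J/eV)
λ₀ = 439.66 nm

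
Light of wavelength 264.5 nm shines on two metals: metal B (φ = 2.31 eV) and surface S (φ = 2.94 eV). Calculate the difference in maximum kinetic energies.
0.6300 eV

Using KE_max = hc/λ - φ for each metal:

Photon energy: E = hc/λ = 4.6875 eV

For metal B (φ₁ = 2.31 eV):
KE₁ = E - φ₁ = 4.6875 - 2.31 = 2.3775 eV

For surface S (φ₂ = 2.94 eV):
KE₂ = E - φ₂ = 4.6875 - 2.94 = 1.7475 eV

Difference:
ΔKE = KE₁ - KE₂ = 2.3775 - 1.7475 = 0.6300 eV

Note: The difference equals the difference in work functions: 2.94 - 2.31 = 0.63 eV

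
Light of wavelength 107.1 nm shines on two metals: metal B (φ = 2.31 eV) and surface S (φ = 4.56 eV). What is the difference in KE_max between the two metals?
2.2500 eV

Using KE_max = hc/λ - φ for each metal:

Photon energy: E = hc/λ = 11.5765 eV

For metal B (φ₁ = 2.31 eV):
KE₁ = E - φ₁ = 11.5765 - 2.31 = 9.2665 eV

For surface S (φ₂ = 4.56 eV):
KE₂ = E - φ₂ = 11.5765 - 4.56 = 7.0165 eV

Difference:
ΔKE = KE₁ - KE₂ = 9.2665 - 7.0165 = 2.2500 eV

Note: The difference equals the difference in work functions: 4.56 - 2.31 = 2.25 eV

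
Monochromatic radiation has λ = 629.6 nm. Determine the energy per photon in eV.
1.9693 eV

Using E = hf = hc/λ:

E = hc/λ = (6.626×10⁻³⁴ J·s)(3×10⁸ m/s) / (629.6×10⁻⁹ m)
E = 1.9693 eV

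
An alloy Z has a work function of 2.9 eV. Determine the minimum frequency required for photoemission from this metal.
7.0122e+14 Hz

The threshold frequency is when the photon energy equals the work function:
hf₀ = φ

Solving for f₀:
f₀ = φ/h = (2.9 eV × 1.602×10⁻¹⁹ J/eV) / (6.626×10⁻³⁴ J·s)
f₀ = 7.0122e+14 Hz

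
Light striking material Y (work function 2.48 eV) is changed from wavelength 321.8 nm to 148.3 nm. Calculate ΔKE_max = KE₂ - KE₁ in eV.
4.5075 eV

Using Einstein's equation: KE_max = hc/λ - φ

For λ₁ = 321.8 nm:
KE₁ = hc/λ₁ - φ = 3.8528 - 2.48 = 1.3728 eV

For λ₂ = 148.3 nm:
KE₂ = hc/λ₂ - φ = 8.3604 - 2.48 = 5.8804 eV

Change in KE:
ΔKE = KE₂ - KE₁ = 5.8804 - 1.3728 = 4.5075 eV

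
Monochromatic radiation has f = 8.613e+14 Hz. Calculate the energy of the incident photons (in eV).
3.5621 eV

Using E = hf:

E = hf = (6.626×10⁻³⁴ J·s)(8.613e+14 Hz)
E = 3.5621 eV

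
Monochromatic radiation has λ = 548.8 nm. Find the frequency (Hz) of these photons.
5.4627e+14 Hz

Using the wave equation: c = fλ

Solving for frequency:
f = c/λ = (3×10⁸ m/s) / (548.8×10⁻⁹ m)
f = 5.4627e+14 Hz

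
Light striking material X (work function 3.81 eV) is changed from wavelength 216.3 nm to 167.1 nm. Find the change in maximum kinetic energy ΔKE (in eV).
1.6877 eV

Using Einstein's equation: KE_max = hc/λ - φ

For λ₁ = 216.3 nm:
KE₁ = hc/λ₁ - φ = 5.7320 - 3.81 = 1.9220 eV

For λ₂ = 167.1 nm:
KE₂ = hc/λ₂ - φ = 7.4198 - 3.81 = 3.6098 eV

Change in KE:
ΔKE = KE₂ - KE₁ = 3.6098 - 1.9220 = 1.6877 eV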